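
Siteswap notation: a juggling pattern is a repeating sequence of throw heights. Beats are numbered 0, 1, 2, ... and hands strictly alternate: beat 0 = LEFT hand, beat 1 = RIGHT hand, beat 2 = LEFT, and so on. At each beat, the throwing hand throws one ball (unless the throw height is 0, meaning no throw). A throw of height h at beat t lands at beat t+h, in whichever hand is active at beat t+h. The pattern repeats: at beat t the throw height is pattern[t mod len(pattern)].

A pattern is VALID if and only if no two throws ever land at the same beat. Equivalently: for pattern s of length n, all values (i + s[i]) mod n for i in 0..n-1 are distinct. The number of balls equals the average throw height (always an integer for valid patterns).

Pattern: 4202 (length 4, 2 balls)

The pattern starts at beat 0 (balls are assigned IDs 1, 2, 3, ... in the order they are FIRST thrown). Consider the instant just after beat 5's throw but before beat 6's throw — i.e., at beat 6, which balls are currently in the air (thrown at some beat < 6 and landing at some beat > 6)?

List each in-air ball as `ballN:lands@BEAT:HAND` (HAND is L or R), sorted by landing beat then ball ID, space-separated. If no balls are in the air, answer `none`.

Beat 0 (L): throw ball1 h=4 -> lands@4:L; in-air after throw: [b1@4:L]
Beat 1 (R): throw ball2 h=2 -> lands@3:R; in-air after throw: [b2@3:R b1@4:L]
Beat 3 (R): throw ball2 h=2 -> lands@5:R; in-air after throw: [b1@4:L b2@5:R]
Beat 4 (L): throw ball1 h=4 -> lands@8:L; in-air after throw: [b2@5:R b1@8:L]
Beat 5 (R): throw ball2 h=2 -> lands@7:R; in-air after throw: [b2@7:R b1@8:L]

Answer: ball2:lands@7:R ball1:lands@8:L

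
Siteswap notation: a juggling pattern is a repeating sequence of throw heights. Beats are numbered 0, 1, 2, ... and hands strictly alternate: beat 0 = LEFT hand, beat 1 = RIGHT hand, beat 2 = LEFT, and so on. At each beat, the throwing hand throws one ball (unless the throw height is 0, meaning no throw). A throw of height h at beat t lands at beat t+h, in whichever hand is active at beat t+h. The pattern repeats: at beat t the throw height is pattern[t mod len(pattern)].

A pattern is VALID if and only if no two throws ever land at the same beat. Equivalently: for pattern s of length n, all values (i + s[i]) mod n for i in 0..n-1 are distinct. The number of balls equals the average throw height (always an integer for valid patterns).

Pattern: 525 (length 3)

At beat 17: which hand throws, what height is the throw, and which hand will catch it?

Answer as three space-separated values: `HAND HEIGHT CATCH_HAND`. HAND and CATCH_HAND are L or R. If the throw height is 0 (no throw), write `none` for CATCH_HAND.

Answer: R 5 L

Derivation:
Beat 17: 17 mod 2 = 1, so hand = R
Throw height = pattern[17 mod 3] = pattern[2] = 5
Lands at beat 17+5=22, 22 mod 2 = 0, so catch hand = L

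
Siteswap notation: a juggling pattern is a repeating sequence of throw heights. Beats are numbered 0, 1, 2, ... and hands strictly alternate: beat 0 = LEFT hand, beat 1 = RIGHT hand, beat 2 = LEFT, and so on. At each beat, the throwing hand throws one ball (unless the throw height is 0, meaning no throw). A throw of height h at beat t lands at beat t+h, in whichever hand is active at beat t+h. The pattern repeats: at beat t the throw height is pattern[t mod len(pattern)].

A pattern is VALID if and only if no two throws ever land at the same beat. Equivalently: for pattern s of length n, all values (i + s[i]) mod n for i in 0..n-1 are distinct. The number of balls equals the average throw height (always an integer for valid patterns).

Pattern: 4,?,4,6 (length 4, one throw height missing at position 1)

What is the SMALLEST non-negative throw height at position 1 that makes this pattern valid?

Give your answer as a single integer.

Answer: 2

Derivation:
i=0: (0 + 4) mod 4 = 0
i=1: s[i]=? (unknown)
i=2: (2 + 4) mod 4 = 2
i=3: (3 + 6) mod 4 = 1
Known residues: [0, 1, 2]; need a permutation of 0..3, so missing residue r = 3
Need (1 + s) mod 4 = 3; smallest s = (3 - 1) mod 4 = 2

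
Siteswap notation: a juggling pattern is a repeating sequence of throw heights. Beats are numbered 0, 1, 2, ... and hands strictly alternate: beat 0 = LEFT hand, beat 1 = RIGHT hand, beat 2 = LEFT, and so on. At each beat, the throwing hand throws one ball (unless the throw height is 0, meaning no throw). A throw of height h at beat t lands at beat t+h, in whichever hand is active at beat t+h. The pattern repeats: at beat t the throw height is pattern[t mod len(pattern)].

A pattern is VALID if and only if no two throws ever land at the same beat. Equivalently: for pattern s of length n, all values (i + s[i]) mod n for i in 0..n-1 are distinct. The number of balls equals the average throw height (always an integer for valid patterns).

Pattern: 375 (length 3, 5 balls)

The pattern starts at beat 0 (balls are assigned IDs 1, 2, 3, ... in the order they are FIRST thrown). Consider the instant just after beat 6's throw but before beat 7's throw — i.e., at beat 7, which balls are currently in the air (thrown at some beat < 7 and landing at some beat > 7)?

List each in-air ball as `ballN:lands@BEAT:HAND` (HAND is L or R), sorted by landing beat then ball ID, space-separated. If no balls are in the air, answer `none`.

Beat 0 (L): throw ball1 h=3 -> lands@3:R; in-air after throw: [b1@3:R]
Beat 1 (R): throw ball2 h=7 -> lands@8:L; in-air after throw: [b1@3:R b2@8:L]
Beat 2 (L): throw ball3 h=5 -> lands@7:R; in-air after throw: [b1@3:R b3@7:R b2@8:L]
Beat 3 (R): throw ball1 h=3 -> lands@6:L; in-air after throw: [b1@6:L b3@7:R b2@8:L]
Beat 4 (L): throw ball4 h=7 -> lands@11:R; in-air after throw: [b1@6:L b3@7:R b2@8:L b4@11:R]
Beat 5 (R): throw ball5 h=5 -> lands@10:L; in-air after throw: [b1@6:L b3@7:R b2@8:L b5@10:L b4@11:R]
Beat 6 (L): throw ball1 h=3 -> lands@9:R; in-air after throw: [b3@7:R b2@8:L b1@9:R b5@10:L b4@11:R]
Beat 7 (R): throw ball3 h=7 -> lands@14:L; in-air after throw: [b2@8:L b1@9:R b5@10:L b4@11:R b3@14:L]

Answer: ball2:lands@8:L ball1:lands@9:R ball5:lands@10:L ball4:lands@11:R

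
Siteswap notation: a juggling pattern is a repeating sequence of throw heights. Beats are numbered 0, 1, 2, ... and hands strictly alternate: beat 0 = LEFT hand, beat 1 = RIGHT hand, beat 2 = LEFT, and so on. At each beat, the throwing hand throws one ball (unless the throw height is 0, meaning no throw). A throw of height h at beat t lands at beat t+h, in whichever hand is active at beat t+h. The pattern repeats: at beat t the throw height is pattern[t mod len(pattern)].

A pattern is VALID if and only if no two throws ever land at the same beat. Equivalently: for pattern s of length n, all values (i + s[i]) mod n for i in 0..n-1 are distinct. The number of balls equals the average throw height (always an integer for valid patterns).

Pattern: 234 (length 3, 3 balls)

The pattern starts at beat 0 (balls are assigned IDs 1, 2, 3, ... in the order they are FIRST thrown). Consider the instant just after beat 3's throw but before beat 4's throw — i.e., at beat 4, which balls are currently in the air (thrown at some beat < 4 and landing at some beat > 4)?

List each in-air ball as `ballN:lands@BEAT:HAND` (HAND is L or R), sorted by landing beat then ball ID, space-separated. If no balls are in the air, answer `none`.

Answer: ball3:lands@5:R ball1:lands@6:L

Derivation:
Beat 0 (L): throw ball1 h=2 -> lands@2:L; in-air after throw: [b1@2:L]
Beat 1 (R): throw ball2 h=3 -> lands@4:L; in-air after throw: [b1@2:L b2@4:L]
Beat 2 (L): throw ball1 h=4 -> lands@6:L; in-air after throw: [b2@4:L b1@6:L]
Beat 3 (R): throw ball3 h=2 -> lands@5:R; in-air after throw: [b2@4:L b3@5:R b1@6:L]
Beat 4 (L): throw ball2 h=3 -> lands@7:R; in-air after throw: [b3@5:R b1@6:L b2@7:R]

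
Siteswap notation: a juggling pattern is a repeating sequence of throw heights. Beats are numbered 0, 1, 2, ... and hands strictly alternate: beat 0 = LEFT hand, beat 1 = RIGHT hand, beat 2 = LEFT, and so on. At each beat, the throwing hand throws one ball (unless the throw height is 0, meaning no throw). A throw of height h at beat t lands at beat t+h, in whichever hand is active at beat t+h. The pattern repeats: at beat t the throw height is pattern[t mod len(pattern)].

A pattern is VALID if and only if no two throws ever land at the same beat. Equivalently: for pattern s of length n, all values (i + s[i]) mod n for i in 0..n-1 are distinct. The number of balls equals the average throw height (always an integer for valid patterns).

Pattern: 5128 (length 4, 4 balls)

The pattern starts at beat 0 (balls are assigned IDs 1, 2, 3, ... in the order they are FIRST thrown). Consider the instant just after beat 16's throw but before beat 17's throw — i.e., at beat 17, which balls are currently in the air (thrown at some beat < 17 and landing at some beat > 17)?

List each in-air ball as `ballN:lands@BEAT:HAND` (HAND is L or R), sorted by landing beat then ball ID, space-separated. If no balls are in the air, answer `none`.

Answer: ball3:lands@19:R ball1:lands@21:R ball4:lands@23:R

Derivation:
Beat 0 (L): throw ball1 h=5 -> lands@5:R; in-air after throw: [b1@5:R]
Beat 1 (R): throw ball2 h=1 -> lands@2:L; in-air after throw: [b2@2:L b1@5:R]
Beat 2 (L): throw ball2 h=2 -> lands@4:L; in-air after throw: [b2@4:L b1@5:R]
Beat 3 (R): throw ball3 h=8 -> lands@11:R; in-air after throw: [b2@4:L b1@5:R b3@11:R]
Beat 4 (L): throw ball2 h=5 -> lands@9:R; in-air after throw: [b1@5:R b2@9:R b3@11:R]
Beat 5 (R): throw ball1 h=1 -> lands@6:L; in-air after throw: [b1@6:L b2@9:R b3@11:R]
Beat 6 (L): throw ball1 h=2 -> lands@8:L; in-air after throw: [b1@8:L b2@9:R b3@11:R]
Beat 7 (R): throw ball4 h=8 -> lands@15:R; in-air after throw: [b1@8:L b2@9:R b3@11:R b4@15:R]
Beat 8 (L): throw ball1 h=5 -> lands@13:R; in-air after throw: [b2@9:R b3@11:R b1@13:R b4@15:R]
Beat 9 (R): throw ball2 h=1 -> lands@10:L; in-air after throw: [b2@10:L b3@11:R b1@13:R b4@15:R]
Beat 10 (L): throw ball2 h=2 -> lands@12:L; in-air after throw: [b3@11:R b2@12:L b1@13:R b4@15:R]
Beat 11 (R): throw ball3 h=8 -> lands@19:R; in-air after throw: [b2@12:L b1@13:R b4@15:R b3@19:R]
Beat 12 (L): throw ball2 h=5 -> lands@17:R; in-air after throw: [b1@13:R b4@15:R b2@17:R b3@19:R]
Beat 13 (R): throw ball1 h=1 -> lands@14:L; in-air after throw: [b1@14:L b4@15:R b2@17:R b3@19:R]
Beat 14 (L): throw ball1 h=2 -> lands@16:L; in-air after throw: [b4@15:R b1@16:L b2@17:R b3@19:R]
Beat 15 (R): throw ball4 h=8 -> lands@23:R; in-air after throw: [b1@16:L b2@17:R b3@19:R b4@23:R]
Beat 16 (L): throw ball1 h=5 -> lands@21:R; in-air after throw: [b2@17:R b3@19:R b1@21:R b4@23:R]
Beat 17 (R): throw ball2 h=1 -> lands@18:L; in-air after throw: [b2@18:L b3@19:R b1@21:R b4@23:R]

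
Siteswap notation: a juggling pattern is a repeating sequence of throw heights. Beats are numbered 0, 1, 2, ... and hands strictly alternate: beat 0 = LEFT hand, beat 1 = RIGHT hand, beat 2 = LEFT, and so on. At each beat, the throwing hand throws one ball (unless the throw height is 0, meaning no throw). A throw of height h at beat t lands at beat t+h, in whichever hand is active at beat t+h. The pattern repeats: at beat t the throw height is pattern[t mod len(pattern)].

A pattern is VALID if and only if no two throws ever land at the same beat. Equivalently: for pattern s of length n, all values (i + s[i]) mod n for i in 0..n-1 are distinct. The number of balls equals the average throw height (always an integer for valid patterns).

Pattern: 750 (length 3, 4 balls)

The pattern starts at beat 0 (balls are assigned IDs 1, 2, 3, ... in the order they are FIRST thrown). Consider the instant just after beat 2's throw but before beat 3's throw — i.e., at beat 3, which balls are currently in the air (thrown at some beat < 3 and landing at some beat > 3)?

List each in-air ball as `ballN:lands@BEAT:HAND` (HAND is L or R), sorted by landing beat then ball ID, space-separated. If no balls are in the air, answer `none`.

Answer: ball2:lands@6:L ball1:lands@7:R

Derivation:
Beat 0 (L): throw ball1 h=7 -> lands@7:R; in-air after throw: [b1@7:R]
Beat 1 (R): throw ball2 h=5 -> lands@6:L; in-air after throw: [b2@6:L b1@7:R]
Beat 3 (R): throw ball3 h=7 -> lands@10:L; in-air after throw: [b2@6:L b1@7:R b3@10:L]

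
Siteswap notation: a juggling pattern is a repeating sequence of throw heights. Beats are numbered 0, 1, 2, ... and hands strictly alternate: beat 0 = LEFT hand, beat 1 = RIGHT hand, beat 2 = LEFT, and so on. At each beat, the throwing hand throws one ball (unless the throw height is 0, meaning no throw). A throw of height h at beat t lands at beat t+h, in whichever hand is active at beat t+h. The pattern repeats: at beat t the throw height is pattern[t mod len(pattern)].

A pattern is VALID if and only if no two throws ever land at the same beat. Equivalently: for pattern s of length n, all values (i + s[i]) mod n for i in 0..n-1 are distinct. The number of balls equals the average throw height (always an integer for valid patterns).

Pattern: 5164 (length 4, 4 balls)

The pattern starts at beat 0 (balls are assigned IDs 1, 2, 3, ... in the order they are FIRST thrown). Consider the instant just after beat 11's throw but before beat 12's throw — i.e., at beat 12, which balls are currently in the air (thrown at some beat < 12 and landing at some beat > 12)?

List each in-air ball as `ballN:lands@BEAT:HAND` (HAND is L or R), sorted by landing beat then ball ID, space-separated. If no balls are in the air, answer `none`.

Beat 0 (L): throw ball1 h=5 -> lands@5:R; in-air after throw: [b1@5:R]
Beat 1 (R): throw ball2 h=1 -> lands@2:L; in-air after throw: [b2@2:L b1@5:R]
Beat 2 (L): throw ball2 h=6 -> lands@8:L; in-air after throw: [b1@5:R b2@8:L]
Beat 3 (R): throw ball3 h=4 -> lands@7:R; in-air after throw: [b1@5:R b3@7:R b2@8:L]
Beat 4 (L): throw ball4 h=5 -> lands@9:R; in-air after throw: [b1@5:R b3@7:R b2@8:L b4@9:R]
Beat 5 (R): throw ball1 h=1 -> lands@6:L; in-air after throw: [b1@6:L b3@7:R b2@8:L b4@9:R]
Beat 6 (L): throw ball1 h=6 -> lands@12:L; in-air after throw: [b3@7:R b2@8:L b4@9:R b1@12:L]
Beat 7 (R): throw ball3 h=4 -> lands@11:R; in-air after throw: [b2@8:L b4@9:R b3@11:R b1@12:L]
Beat 8 (L): throw ball2 h=5 -> lands@13:R; in-air after throw: [b4@9:R b3@11:R b1@12:L b2@13:R]
Beat 9 (R): throw ball4 h=1 -> lands@10:L; in-air after throw: [b4@10:L b3@11:R b1@12:L b2@13:R]
Beat 10 (L): throw ball4 h=6 -> lands@16:L; in-air after throw: [b3@11:R b1@12:L b2@13:R b4@16:L]
Beat 11 (R): throw ball3 h=4 -> lands@15:R; in-air after throw: [b1@12:L b2@13:R b3@15:R b4@16:L]
Beat 12 (L): throw ball1 h=5 -> lands@17:R; in-air after throw: [b2@13:R b3@15:R b4@16:L b1@17:R]

Answer: ball2:lands@13:R ball3:lands@15:R ball4:lands@16:L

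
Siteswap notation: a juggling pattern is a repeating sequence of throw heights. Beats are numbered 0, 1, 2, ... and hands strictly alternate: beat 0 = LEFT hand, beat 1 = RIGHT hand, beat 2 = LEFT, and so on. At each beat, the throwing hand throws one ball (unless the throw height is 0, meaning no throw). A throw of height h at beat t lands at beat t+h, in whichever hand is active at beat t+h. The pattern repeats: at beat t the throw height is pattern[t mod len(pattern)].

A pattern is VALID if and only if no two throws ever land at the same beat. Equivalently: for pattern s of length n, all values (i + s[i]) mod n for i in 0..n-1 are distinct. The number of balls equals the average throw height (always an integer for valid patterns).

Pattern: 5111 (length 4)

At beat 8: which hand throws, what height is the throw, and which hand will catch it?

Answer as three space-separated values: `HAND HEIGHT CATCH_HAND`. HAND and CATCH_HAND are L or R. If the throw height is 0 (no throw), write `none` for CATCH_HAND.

Beat 8: 8 mod 2 = 0, so hand = L
Throw height = pattern[8 mod 4] = pattern[0] = 5
Lands at beat 8+5=13, 13 mod 2 = 1, so catch hand = R

Answer: L 5 R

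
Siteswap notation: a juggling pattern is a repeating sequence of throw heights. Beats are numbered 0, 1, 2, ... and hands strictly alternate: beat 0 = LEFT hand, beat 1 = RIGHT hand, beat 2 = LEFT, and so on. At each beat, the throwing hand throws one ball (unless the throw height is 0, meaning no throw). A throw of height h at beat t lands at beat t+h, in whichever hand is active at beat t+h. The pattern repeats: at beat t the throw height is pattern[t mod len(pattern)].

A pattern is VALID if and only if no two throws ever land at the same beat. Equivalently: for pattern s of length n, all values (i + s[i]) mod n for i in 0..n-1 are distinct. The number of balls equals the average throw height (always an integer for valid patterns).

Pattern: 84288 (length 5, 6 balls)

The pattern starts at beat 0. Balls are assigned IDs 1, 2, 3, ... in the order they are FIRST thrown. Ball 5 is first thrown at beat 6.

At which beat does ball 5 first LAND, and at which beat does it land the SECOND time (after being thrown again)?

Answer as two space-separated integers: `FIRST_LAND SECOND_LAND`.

Beat 0 (L): throw ball1 h=8 -> lands@8:L; in-air after throw: [b1@8:L]
Beat 1 (R): throw ball2 h=4 -> lands@5:R; in-air after throw: [b2@5:R b1@8:L]
Beat 2 (L): throw ball3 h=2 -> lands@4:L; in-air after throw: [b3@4:L b2@5:R b1@8:L]
Beat 3 (R): throw ball4 h=8 -> lands@11:R; in-air after throw: [b3@4:L b2@5:R b1@8:L b4@11:R]
Beat 4 (L): throw ball3 h=8 -> lands@12:L; in-air after throw: [b2@5:R b1@8:L b4@11:R b3@12:L]
Beat 5 (R): throw ball2 h=8 -> lands@13:R; in-air after throw: [b1@8:L b4@11:R b3@12:L b2@13:R]
Beat 6 (L): throw ball5 h=4 -> lands@10:L; in-air after throw: [b1@8:L b5@10:L b4@11:R b3@12:L b2@13:R]
Beat 7 (R): throw ball6 h=2 -> lands@9:R; in-air after throw: [b1@8:L b6@9:R b5@10:L b4@11:R b3@12:L b2@13:R]
Beat 8 (L): throw ball1 h=8 -> lands@16:L; in-air after throw: [b6@9:R b5@10:L b4@11:R b3@12:L b2@13:R b1@16:L]
Beat 9 (R): throw ball6 h=8 -> lands@17:R; in-air after throw: [b5@10:L b4@11:R b3@12:L b2@13:R b1@16:L b6@17:R]
Beat 10 (L): throw ball5 h=8 -> lands@18:L; in-air after throw: [b4@11:R b3@12:L b2@13:R b1@16:L b6@17:R b5@18:L]
Beat 11 (R): throw ball4 h=4 -> lands@15:R; in-air after throw: [b3@12:L b2@13:R b4@15:R b1@16:L b6@17:R b5@18:L]
Beat 12 (L): throw ball3 h=2 -> lands@14:L; in-air after throw: [b2@13:R b3@14:L b4@15:R b1@16:L b6@17:R b5@18:L]
Beat 13 (R): throw ball2 h=8 -> lands@21:R; in-air after throw: [b3@14:L b4@15:R b1@16:L b6@17:R b5@18:L b2@21:R]
Beat 14 (L): throw ball3 h=8 -> lands@22:L; in-air after throw: [b4@15:R b1@16:L b6@17:R b5@18:L b2@21:R b3@22:L]
Beat 15 (R): throw ball4 h=8 -> lands@23:R; in-air after throw: [b1@16:L b6@17:R b5@18:L b2@21:R b3@22:L b4@23:R]
Beat 16 (L): throw ball1 h=4 -> lands@20:L; in-air after throw: [b6@17:R b5@18:L b1@20:L b2@21:R b3@22:L b4@23:R]
Beat 17 (R): throw ball6 h=2 -> lands@19:R; in-air after throw: [b5@18:L b6@19:R b1@20:L b2@21:R b3@22:L b4@23:R]
Beat 18 (L): throw ball5 h=8 -> lands@26:L; in-air after throw: [b6@19:R b1@20:L b2@21:R b3@22:L b4@23:R b5@26:L]
Ball 5: thrown@6 h=4 -> first land @10; rethrown@10 h=8 -> second land @18

Answer: 10 18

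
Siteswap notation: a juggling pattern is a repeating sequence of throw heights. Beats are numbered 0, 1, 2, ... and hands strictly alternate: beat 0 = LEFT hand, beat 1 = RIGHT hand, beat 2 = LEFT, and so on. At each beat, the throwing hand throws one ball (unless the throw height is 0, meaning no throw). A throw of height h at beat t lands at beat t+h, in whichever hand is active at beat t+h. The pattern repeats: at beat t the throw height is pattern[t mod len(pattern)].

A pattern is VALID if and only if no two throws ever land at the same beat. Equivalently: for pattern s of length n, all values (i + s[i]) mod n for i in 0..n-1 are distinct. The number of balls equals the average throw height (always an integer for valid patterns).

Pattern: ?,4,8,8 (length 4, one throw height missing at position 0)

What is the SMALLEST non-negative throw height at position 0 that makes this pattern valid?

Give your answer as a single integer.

i=0: s[i]=? (unknown)
i=1: (1 + 4) mod 4 = 1
i=2: (2 + 8) mod 4 = 2
i=3: (3 + 8) mod 4 = 3
Known residues: [1, 2, 3]; need a permutation of 0..3, so missing residue r = 0
Need (0 + s) mod 4 = 0; smallest s = (0 - 0) mod 4 = 0

Answer: 0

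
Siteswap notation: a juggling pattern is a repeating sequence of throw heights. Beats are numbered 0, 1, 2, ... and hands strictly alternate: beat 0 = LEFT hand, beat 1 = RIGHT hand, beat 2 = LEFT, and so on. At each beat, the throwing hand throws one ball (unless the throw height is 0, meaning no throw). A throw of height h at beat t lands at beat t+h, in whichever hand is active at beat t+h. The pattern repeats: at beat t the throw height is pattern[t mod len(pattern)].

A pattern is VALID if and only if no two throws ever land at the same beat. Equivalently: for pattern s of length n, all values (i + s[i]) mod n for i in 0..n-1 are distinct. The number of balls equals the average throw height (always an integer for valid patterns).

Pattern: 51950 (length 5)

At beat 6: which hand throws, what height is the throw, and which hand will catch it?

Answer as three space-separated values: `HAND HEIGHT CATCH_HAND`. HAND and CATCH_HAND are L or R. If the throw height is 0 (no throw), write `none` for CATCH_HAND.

Answer: L 1 R

Derivation:
Beat 6: 6 mod 2 = 0, so hand = L
Throw height = pattern[6 mod 5] = pattern[1] = 1
Lands at beat 6+1=7, 7 mod 2 = 1, so catch hand = R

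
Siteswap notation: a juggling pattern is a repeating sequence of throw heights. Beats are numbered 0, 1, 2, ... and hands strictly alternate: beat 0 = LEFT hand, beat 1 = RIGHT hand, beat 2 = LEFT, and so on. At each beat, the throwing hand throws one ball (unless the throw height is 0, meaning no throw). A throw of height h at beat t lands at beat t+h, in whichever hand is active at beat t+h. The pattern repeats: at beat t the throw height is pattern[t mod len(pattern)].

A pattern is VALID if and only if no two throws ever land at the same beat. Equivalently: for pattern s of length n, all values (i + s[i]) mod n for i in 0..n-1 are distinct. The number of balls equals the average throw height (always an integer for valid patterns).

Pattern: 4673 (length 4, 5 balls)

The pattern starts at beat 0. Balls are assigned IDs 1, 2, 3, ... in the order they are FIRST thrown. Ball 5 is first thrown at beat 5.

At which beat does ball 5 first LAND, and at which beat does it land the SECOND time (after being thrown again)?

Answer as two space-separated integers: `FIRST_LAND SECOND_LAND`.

Beat 0 (L): throw ball1 h=4 -> lands@4:L; in-air after throw: [b1@4:L]
Beat 1 (R): throw ball2 h=6 -> lands@7:R; in-air after throw: [b1@4:L b2@7:R]
Beat 2 (L): throw ball3 h=7 -> lands@9:R; in-air after throw: [b1@4:L b2@7:R b3@9:R]
Beat 3 (R): throw ball4 h=3 -> lands@6:L; in-air after throw: [b1@4:L b4@6:L b2@7:R b3@9:R]
Beat 4 (L): throw ball1 h=4 -> lands@8:L; in-air after throw: [b4@6:L b2@7:R b1@8:L b3@9:R]
Beat 5 (R): throw ball5 h=6 -> lands@11:R; in-air after throw: [b4@6:L b2@7:R b1@8:L b3@9:R b5@11:R]
Beat 6 (L): throw ball4 h=7 -> lands@13:R; in-air after throw: [b2@7:R b1@8:L b3@9:R b5@11:R b4@13:R]
Beat 7 (R): throw ball2 h=3 -> lands@10:L; in-air after throw: [b1@8:L b3@9:R b2@10:L b5@11:R b4@13:R]
Beat 8 (L): throw ball1 h=4 -> lands@12:L; in-air after throw: [b3@9:R b2@10:L b5@11:R b1@12:L b4@13:R]
Beat 9 (R): throw ball3 h=6 -> lands@15:R; in-air after throw: [b2@10:L b5@11:R b1@12:L b4@13:R b3@15:R]
Beat 10 (L): throw ball2 h=7 -> lands@17:R; in-air after throw: [b5@11:R b1@12:L b4@13:R b3@15:R b2@17:R]
Beat 11 (R): throw ball5 h=3 -> lands@14:L; in-air after throw: [b1@12:L b4@13:R b5@14:L b3@15:R b2@17:R]
Beat 12 (L): throw ball1 h=4 -> lands@16:L; in-air after throw: [b4@13:R b5@14:L b3@15:R b1@16:L b2@17:R]
Beat 13 (R): throw ball4 h=6 -> lands@19:R; in-air after throw: [b5@14:L b3@15:R b1@16:L b2@17:R b4@19:R]
Beat 14 (L): throw ball5 h=7 -> lands@21:R; in-air after throw: [b3@15:R b1@16:L b2@17:R b4@19:R b5@21:R]
Ball 5: thrown@5 h=6 -> first land @11; rethrown@11 h=3 -> second land @14

Answer: 11 14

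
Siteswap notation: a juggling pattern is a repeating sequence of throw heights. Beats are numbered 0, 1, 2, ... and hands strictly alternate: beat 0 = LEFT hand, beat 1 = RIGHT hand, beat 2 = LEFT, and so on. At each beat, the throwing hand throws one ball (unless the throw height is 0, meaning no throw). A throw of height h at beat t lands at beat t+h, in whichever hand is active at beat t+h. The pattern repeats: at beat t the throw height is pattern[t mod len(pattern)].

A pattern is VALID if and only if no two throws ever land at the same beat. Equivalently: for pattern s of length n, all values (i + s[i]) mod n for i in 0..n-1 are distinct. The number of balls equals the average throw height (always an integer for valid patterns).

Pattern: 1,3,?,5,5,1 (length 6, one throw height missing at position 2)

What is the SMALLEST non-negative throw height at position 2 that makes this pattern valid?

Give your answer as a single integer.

i=0: (0 + 1) mod 6 = 1
i=1: (1 + 3) mod 6 = 4
i=2: s[i]=? (unknown)
i=3: (3 + 5) mod 6 = 2
i=4: (4 + 5) mod 6 = 3
i=5: (5 + 1) mod 6 = 0
Known residues: [0, 1, 2, 3, 4]; need a permutation of 0..5, so missing residue r = 5
Need (2 + s) mod 6 = 5; smallest s = (5 - 2) mod 6 = 3

Answer: 3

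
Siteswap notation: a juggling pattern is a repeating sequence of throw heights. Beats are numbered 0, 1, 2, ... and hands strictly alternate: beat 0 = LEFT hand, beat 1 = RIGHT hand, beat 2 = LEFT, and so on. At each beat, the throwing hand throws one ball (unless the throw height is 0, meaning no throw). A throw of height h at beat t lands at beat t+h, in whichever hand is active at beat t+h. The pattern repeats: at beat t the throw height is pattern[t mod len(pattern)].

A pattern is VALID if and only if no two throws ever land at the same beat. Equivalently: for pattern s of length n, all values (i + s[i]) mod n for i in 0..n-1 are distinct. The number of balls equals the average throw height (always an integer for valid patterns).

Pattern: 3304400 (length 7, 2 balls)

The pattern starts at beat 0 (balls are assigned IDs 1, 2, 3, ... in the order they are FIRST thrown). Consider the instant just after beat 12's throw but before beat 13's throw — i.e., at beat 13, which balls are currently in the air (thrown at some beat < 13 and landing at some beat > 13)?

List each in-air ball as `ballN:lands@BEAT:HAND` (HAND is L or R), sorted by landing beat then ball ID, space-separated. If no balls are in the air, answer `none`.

Beat 0 (L): throw ball1 h=3 -> lands@3:R; in-air after throw: [b1@3:R]
Beat 1 (R): throw ball2 h=3 -> lands@4:L; in-air after throw: [b1@3:R b2@4:L]
Beat 3 (R): throw ball1 h=4 -> lands@7:R; in-air after throw: [b2@4:L b1@7:R]
Beat 4 (L): throw ball2 h=4 -> lands@8:L; in-air after throw: [b1@7:R b2@8:L]
Beat 7 (R): throw ball1 h=3 -> lands@10:L; in-air after throw: [b2@8:L b1@10:L]
Beat 8 (L): throw ball2 h=3 -> lands@11:R; in-air after throw: [b1@10:L b2@11:R]
Beat 10 (L): throw ball1 h=4 -> lands@14:L; in-air after throw: [b2@11:R b1@14:L]
Beat 11 (R): throw ball2 h=4 -> lands@15:R; in-air after throw: [b1@14:L b2@15:R]

Answer: ball1:lands@14:L ball2:lands@15:R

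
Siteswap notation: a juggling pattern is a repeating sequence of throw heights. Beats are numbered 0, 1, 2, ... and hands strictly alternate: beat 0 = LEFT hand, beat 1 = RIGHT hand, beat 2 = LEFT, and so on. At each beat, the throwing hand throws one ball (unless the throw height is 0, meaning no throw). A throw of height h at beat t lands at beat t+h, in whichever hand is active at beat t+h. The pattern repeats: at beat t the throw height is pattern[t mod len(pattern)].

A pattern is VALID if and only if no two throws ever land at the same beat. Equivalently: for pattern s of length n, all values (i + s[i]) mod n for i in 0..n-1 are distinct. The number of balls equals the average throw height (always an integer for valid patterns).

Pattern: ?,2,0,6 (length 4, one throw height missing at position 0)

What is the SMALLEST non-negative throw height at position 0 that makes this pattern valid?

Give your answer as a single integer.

i=0: s[i]=? (unknown)
i=1: (1 + 2) mod 4 = 3
i=2: (2 + 0) mod 4 = 2
i=3: (3 + 6) mod 4 = 1
Known residues: [1, 2, 3]; need a permutation of 0..3, so missing residue r = 0
Need (0 + s) mod 4 = 0; smallest s = (0 - 0) mod 4 = 0

Answer: 0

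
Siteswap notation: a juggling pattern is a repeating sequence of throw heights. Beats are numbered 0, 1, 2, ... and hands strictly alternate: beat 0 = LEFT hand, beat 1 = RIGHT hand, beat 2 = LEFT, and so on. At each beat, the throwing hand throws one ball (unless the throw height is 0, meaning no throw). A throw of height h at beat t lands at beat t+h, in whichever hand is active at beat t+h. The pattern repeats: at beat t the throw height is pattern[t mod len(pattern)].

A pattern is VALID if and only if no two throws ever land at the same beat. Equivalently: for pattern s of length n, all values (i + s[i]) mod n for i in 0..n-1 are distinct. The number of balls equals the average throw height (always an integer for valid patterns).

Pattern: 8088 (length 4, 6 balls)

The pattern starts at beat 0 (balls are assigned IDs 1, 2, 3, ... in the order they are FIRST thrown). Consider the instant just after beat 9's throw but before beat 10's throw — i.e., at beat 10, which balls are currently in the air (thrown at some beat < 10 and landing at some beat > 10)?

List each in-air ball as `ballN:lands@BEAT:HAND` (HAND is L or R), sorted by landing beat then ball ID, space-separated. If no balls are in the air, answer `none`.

Answer: ball3:lands@11:R ball4:lands@12:L ball5:lands@14:L ball6:lands@15:R ball1:lands@16:L

Derivation:
Beat 0 (L): throw ball1 h=8 -> lands@8:L; in-air after throw: [b1@8:L]
Beat 2 (L): throw ball2 h=8 -> lands@10:L; in-air after throw: [b1@8:L b2@10:L]
Beat 3 (R): throw ball3 h=8 -> lands@11:R; in-air after throw: [b1@8:L b2@10:L b3@11:R]
Beat 4 (L): throw ball4 h=8 -> lands@12:L; in-air after throw: [b1@8:L b2@10:L b3@11:R b4@12:L]
Beat 6 (L): throw ball5 h=8 -> lands@14:L; in-air after throw: [b1@8:L b2@10:L b3@11:R b4@12:L b5@14:L]
Beat 7 (R): throw ball6 h=8 -> lands@15:R; in-air after throw: [b1@8:L b2@10:L b3@11:R b4@12:L b5@14:L b6@15:R]
Beat 8 (L): throw ball1 h=8 -> lands@16:L; in-air after throw: [b2@10:L b3@11:R b4@12:L b5@14:L b6@15:R b1@16:L]
Beat 10 (L): throw ball2 h=8 -> lands@18:L; in-air after throw: [b3@11:R b4@12:L b5@14:L b6@15:R b1@16:L b2@18:L]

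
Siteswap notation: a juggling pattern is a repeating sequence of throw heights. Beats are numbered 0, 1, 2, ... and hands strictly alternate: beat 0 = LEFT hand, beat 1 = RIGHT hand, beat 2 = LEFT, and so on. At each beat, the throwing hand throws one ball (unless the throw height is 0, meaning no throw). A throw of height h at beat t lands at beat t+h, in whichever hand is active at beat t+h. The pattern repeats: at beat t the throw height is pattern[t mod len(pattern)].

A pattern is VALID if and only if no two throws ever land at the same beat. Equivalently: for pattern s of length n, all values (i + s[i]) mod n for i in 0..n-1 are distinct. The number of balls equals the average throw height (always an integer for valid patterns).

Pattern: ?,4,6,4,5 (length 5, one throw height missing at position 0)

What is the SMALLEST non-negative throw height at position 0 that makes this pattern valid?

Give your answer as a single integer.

Answer: 1

Derivation:
i=0: s[i]=? (unknown)
i=1: (1 + 4) mod 5 = 0
i=2: (2 + 6) mod 5 = 3
i=3: (3 + 4) mod 5 = 2
i=4: (4 + 5) mod 5 = 4
Known residues: [0, 2, 3, 4]; need a permutation of 0..4, so missing residue r = 1
Need (0 + s) mod 5 = 1; smallest s = (1 - 0) mod 5 = 1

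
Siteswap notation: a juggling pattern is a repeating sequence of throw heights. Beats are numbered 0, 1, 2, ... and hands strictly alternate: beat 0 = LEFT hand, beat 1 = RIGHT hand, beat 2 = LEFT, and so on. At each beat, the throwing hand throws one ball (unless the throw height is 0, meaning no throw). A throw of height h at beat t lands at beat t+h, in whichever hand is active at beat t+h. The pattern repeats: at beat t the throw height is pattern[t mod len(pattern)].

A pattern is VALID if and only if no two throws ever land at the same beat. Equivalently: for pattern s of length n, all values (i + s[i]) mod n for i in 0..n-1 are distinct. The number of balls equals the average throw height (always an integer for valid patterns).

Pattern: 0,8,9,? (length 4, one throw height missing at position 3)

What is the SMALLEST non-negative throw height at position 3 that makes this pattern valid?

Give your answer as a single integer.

Answer: 3

Derivation:
i=0: (0 + 0) mod 4 = 0
i=1: (1 + 8) mod 4 = 1
i=2: (2 + 9) mod 4 = 3
i=3: s[i]=? (unknown)
Known residues: [0, 1, 3]; need a permutation of 0..3, so missing residue r = 2
Need (3 + s) mod 4 = 2; smallest s = (2 - 3) mod 4 = 3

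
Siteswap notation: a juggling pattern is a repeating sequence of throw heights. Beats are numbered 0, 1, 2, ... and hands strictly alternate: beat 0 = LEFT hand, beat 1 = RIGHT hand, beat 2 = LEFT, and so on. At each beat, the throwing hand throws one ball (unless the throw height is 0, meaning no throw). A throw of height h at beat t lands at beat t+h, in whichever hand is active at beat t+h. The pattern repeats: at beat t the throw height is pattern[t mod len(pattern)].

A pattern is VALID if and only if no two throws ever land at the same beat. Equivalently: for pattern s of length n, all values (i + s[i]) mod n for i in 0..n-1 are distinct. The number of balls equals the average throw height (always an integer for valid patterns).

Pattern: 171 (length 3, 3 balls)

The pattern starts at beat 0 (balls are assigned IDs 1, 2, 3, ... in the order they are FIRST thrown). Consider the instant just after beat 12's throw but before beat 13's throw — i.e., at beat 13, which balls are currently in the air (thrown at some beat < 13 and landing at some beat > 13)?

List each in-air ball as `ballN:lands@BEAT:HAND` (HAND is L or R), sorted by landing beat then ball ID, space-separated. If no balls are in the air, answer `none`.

Answer: ball3:lands@14:L ball1:lands@17:R

Derivation:
Beat 0 (L): throw ball1 h=1 -> lands@1:R; in-air after throw: [b1@1:R]
Beat 1 (R): throw ball1 h=7 -> lands@8:L; in-air after throw: [b1@8:L]
Beat 2 (L): throw ball2 h=1 -> lands@3:R; in-air after throw: [b2@3:R b1@8:L]
Beat 3 (R): throw ball2 h=1 -> lands@4:L; in-air after throw: [b2@4:L b1@8:L]
Beat 4 (L): throw ball2 h=7 -> lands@11:R; in-air after throw: [b1@8:L b2@11:R]
Beat 5 (R): throw ball3 h=1 -> lands@6:L; in-air after throw: [b3@6:L b1@8:L b2@11:R]
Beat 6 (L): throw ball3 h=1 -> lands@7:R; in-air after throw: [b3@7:R b1@8:L b2@11:R]
Beat 7 (R): throw ball3 h=7 -> lands@14:L; in-air after throw: [b1@8:L b2@11:R b3@14:L]
Beat 8 (L): throw ball1 h=1 -> lands@9:R; in-air after throw: [b1@9:R b2@11:R b3@14:L]
Beat 9 (R): throw ball1 h=1 -> lands@10:L; in-air after throw: [b1@10:L b2@11:R b3@14:L]
Beat 10 (L): throw ball1 h=7 -> lands@17:R; in-air after throw: [b2@11:R b3@14:L b1@17:R]
Beat 11 (R): throw ball2 h=1 -> lands@12:L; in-air after throw: [b2@12:L b3@14:L b1@17:R]
Beat 12 (L): throw ball2 h=1 -> lands@13:R; in-air after throw: [b2@13:R b3@14:L b1@17:R]
Beat 13 (R): throw ball2 h=7 -> lands@20:L; in-air after throw: [b3@14:L b1@17:R b2@20:L]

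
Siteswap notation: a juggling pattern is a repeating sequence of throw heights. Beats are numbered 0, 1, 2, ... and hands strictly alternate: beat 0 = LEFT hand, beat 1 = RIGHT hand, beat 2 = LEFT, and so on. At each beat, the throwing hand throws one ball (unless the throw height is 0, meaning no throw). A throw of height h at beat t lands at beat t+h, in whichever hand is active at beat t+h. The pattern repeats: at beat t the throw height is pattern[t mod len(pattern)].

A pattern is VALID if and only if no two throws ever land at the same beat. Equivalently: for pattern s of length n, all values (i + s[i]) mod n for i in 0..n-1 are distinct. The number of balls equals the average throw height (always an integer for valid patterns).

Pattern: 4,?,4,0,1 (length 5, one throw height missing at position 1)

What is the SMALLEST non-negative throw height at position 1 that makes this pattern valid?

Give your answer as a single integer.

Answer: 1

Derivation:
i=0: (0 + 4) mod 5 = 4
i=1: s[i]=? (unknown)
i=2: (2 + 4) mod 5 = 1
i=3: (3 + 0) mod 5 = 3
i=4: (4 + 1) mod 5 = 0
Known residues: [0, 1, 3, 4]; need a permutation of 0..4, so missing residue r = 2
Need (1 + s) mod 5 = 2; smallest s = (2 - 1) mod 5 = 1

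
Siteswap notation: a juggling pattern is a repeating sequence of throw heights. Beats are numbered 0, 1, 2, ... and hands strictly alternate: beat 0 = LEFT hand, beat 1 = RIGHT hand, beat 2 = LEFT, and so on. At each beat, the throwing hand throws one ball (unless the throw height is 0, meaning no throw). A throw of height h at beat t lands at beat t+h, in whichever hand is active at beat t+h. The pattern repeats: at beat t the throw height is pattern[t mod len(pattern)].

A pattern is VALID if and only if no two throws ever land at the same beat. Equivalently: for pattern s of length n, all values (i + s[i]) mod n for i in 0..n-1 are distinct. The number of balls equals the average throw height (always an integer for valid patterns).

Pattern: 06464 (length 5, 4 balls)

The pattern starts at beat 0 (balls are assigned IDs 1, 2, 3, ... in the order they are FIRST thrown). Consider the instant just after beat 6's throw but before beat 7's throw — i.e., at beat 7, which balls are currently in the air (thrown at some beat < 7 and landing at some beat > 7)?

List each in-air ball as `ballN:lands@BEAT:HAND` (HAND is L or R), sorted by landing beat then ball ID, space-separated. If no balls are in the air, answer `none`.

Beat 1 (R): throw ball1 h=6 -> lands@7:R; in-air after throw: [b1@7:R]
Beat 2 (L): throw ball2 h=4 -> lands@6:L; in-air after throw: [b2@6:L b1@7:R]
Beat 3 (R): throw ball3 h=6 -> lands@9:R; in-air after throw: [b2@6:L b1@7:R b3@9:R]
Beat 4 (L): throw ball4 h=4 -> lands@8:L; in-air after throw: [b2@6:L b1@7:R b4@8:L b3@9:R]
Beat 6 (L): throw ball2 h=6 -> lands@12:L; in-air after throw: [b1@7:R b4@8:L b3@9:R b2@12:L]
Beat 7 (R): throw ball1 h=4 -> lands@11:R; in-air after throw: [b4@8:L b3@9:R b1@11:R b2@12:L]

Answer: ball4:lands@8:L ball3:lands@9:R ball2:lands@12:L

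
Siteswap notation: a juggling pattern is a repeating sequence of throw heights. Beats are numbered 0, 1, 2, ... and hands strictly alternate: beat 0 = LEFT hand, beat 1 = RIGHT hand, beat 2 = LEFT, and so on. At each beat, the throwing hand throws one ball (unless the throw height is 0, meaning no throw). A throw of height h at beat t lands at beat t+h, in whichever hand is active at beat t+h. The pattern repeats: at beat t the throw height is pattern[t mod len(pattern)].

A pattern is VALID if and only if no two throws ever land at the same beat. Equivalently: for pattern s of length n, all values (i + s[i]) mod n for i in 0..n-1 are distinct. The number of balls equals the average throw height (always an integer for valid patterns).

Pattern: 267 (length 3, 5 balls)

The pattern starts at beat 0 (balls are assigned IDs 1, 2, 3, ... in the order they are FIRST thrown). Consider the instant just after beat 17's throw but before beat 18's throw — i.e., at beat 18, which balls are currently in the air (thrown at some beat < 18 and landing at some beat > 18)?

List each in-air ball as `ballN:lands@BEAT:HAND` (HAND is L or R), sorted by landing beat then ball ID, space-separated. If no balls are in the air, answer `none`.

Answer: ball2:lands@19:R ball3:lands@21:R ball4:lands@22:L ball5:lands@24:L

Derivation:
Beat 0 (L): throw ball1 h=2 -> lands@2:L; in-air after throw: [b1@2:L]
Beat 1 (R): throw ball2 h=6 -> lands@7:R; in-air after throw: [b1@2:L b2@7:R]
Beat 2 (L): throw ball1 h=7 -> lands@9:R; in-air after throw: [b2@7:R b1@9:R]
Beat 3 (R): throw ball3 h=2 -> lands@5:R; in-air after throw: [b3@5:R b2@7:R b1@9:R]
Beat 4 (L): throw ball4 h=6 -> lands@10:L; in-air after throw: [b3@5:R b2@7:R b1@9:R b4@10:L]
Beat 5 (R): throw ball3 h=7 -> lands@12:L; in-air after throw: [b2@7:R b1@9:R b4@10:L b3@12:L]
Beat 6 (L): throw ball5 h=2 -> lands@8:L; in-air after throw: [b2@7:R b5@8:L b1@9:R b4@10:L b3@12:L]
Beat 7 (R): throw ball2 h=6 -> lands@13:R; in-air after throw: [b5@8:L b1@9:R b4@10:L b3@12:L b2@13:R]
Beat 8 (L): throw ball5 h=7 -> lands@15:R; in-air after throw: [b1@9:R b4@10:L b3@12:L b2@13:R b5@15:R]
Beat 9 (R): throw ball1 h=2 -> lands@11:R; in-air after throw: [b4@10:L b1@11:R b3@12:L b2@13:R b5@15:R]
Beat 10 (L): throw ball4 h=6 -> lands@16:L; in-air after throw: [b1@11:R b3@12:L b2@13:R b5@15:R b4@16:L]
Beat 11 (R): throw ball1 h=7 -> lands@18:L; in-air after throw: [b3@12:L b2@13:R b5@15:R b4@16:L b1@18:L]
Beat 12 (L): throw ball3 h=2 -> lands@14:L; in-air after throw: [b2@13:R b3@14:L b5@15:R b4@16:L b1@18:L]
Beat 13 (R): throw ball2 h=6 -> lands@19:R; in-air after throw: [b3@14:L b5@15:R b4@16:L b1@18:L b2@19:R]
Beat 14 (L): throw ball3 h=7 -> lands@21:R; in-air after throw: [b5@15:R b4@16:L b1@18:L b2@19:R b3@21:R]
Beat 15 (R): throw ball5 h=2 -> lands@17:R; in-air after throw: [b4@16:L b5@17:R b1@18:L b2@19:R b3@21:R]
Beat 16 (L): throw ball4 h=6 -> lands@22:L; in-air after throw: [b5@17:R b1@18:L b2@19:R b3@21:R b4@22:L]
Beat 17 (R): throw ball5 h=7 -> lands@24:L; in-air after throw: [b1@18:L b2@19:R b3@21:R b4@22:L b5@24:L]
Beat 18 (L): throw ball1 h=2 -> lands@20:L; in-air after throw: [b2@19:R b1@20:L b3@21:R b4@22:L b5@24:L]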